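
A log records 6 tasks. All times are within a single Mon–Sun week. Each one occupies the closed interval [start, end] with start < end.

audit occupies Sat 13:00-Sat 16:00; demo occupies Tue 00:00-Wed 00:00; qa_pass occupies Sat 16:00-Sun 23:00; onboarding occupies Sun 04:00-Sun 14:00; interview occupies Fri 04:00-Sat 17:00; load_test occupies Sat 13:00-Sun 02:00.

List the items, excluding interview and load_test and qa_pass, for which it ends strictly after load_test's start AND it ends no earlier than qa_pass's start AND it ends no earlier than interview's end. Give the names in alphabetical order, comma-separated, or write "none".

Conditions: its end is strictly after load_test's start (X.end > Sat 13:00) AND its end is no earlier than qa_pass's start (X.end >= Sat 16:00) AND its end is no earlier than interview's end (X.end >= Sat 17:00).
audit: end Sat 16:00 > Sat 13:00? ✓; end Sat 16:00 >= Sat 16:00? ✓; end Sat 16:00 >= Sat 17:00? ✗ → no.
demo: end Wed 00:00 > Sat 13:00? ✗; end Wed 00:00 >= Sat 16:00? ✗; end Wed 00:00 >= Sat 17:00? ✗ → no.
onboarding: end Sun 14:00 > Sat 13:00? ✓; end Sun 14:00 >= Sat 16:00? ✓; end Sun 14:00 >= Sat 17:00? ✓ → yes.
Result: onboarding.

onboarding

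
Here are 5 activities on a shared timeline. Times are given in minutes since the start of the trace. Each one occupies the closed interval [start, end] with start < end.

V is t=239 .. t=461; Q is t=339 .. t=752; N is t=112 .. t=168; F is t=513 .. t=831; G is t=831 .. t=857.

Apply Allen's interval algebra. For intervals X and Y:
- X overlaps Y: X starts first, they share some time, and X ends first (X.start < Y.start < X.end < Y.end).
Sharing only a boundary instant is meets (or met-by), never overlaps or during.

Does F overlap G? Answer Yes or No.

F = [t=513, t=831], G = [t=831, t=857].
Actual relation of F to G: meets.
Asked whether 'overlaps' holds → No.

No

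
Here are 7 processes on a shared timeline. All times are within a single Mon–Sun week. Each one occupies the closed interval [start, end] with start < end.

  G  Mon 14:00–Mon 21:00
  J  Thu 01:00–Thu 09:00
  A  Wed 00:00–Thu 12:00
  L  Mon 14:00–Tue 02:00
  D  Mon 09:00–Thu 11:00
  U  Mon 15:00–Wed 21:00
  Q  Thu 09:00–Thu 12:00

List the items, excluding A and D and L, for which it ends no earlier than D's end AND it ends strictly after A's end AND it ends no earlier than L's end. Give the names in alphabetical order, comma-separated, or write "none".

none

Conditions: its end is no earlier than D's end (X.end >= Thu 11:00) AND its end is strictly after A's end (X.end > Thu 12:00) AND its end is no earlier than L's end (X.end >= Tue 02:00).
G: end Mon 21:00 >= Thu 11:00? ✗; end Mon 21:00 > Thu 12:00? ✗; end Mon 21:00 >= Tue 02:00? ✗ → no.
J: end Thu 09:00 >= Thu 11:00? ✗; end Thu 09:00 > Thu 12:00? ✗; end Thu 09:00 >= Tue 02:00? ✓ → no.
Q: end Thu 12:00 >= Thu 11:00? ✓; end Thu 12:00 > Thu 12:00? ✗; end Thu 12:00 >= Tue 02:00? ✓ → no.
U: end Wed 21:00 >= Thu 11:00? ✗; end Wed 21:00 > Thu 12:00? ✗; end Wed 21:00 >= Tue 02:00? ✓ → no.
Result: none.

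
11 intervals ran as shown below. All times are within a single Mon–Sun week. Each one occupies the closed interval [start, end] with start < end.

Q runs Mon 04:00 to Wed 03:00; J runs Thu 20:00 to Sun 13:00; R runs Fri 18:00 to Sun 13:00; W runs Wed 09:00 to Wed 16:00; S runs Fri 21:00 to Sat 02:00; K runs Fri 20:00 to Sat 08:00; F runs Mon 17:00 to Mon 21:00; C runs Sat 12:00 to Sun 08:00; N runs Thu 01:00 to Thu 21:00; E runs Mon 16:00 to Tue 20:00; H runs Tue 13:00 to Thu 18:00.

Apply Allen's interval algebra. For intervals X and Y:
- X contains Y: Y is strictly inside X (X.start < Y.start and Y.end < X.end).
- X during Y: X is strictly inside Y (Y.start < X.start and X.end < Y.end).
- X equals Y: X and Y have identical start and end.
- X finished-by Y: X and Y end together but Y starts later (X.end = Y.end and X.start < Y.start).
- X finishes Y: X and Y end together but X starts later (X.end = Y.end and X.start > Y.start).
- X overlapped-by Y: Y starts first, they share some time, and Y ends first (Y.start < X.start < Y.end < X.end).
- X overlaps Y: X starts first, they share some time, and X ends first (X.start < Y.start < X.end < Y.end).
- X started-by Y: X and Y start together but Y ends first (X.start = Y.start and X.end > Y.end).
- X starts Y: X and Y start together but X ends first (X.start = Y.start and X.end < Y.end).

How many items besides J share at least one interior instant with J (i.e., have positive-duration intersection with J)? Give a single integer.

5

Target J = [Thu 20:00, Sun 13:00].
C [Sat 12:00, Sun 08:00] → during → counts.
E [Mon 16:00, Tue 20:00] → before → no.
F [Mon 17:00, Mon 21:00] → before → no.
H [Tue 13:00, Thu 18:00] → before → no.
K [Fri 20:00, Sat 08:00] → during → counts.
N [Thu 01:00, Thu 21:00] → overlaps → counts.
Q [Mon 04:00, Wed 03:00] → before → no.
R [Fri 18:00, Sun 13:00] → finishes → counts.
S [Fri 21:00, Sat 02:00] → during → counts.
W [Wed 09:00, Wed 16:00] → before → no.
Total: 5.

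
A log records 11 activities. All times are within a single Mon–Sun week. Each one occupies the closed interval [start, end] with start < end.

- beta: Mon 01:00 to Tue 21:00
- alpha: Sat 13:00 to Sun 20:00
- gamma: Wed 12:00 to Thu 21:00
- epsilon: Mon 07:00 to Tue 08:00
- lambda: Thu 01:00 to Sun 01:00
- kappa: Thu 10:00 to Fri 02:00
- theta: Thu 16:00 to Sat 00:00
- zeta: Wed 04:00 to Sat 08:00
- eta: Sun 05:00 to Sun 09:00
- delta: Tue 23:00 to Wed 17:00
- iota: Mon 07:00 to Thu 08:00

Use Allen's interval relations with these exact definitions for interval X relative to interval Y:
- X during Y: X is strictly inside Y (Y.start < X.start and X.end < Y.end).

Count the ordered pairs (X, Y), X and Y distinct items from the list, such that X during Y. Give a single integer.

8

Checking all 110 ordered pairs for relation 'during'; matching pairs in alphabetical order:
(delta, iota): delta during iota ✓
(epsilon, beta): epsilon during beta ✓
(eta, alpha): eta during alpha ✓
(gamma, zeta): gamma during zeta ✓
(kappa, lambda): kappa during lambda ✓
(kappa, zeta): kappa during zeta ✓
(theta, lambda): theta during lambda ✓
(theta, zeta): theta during zeta ✓
Count: 8.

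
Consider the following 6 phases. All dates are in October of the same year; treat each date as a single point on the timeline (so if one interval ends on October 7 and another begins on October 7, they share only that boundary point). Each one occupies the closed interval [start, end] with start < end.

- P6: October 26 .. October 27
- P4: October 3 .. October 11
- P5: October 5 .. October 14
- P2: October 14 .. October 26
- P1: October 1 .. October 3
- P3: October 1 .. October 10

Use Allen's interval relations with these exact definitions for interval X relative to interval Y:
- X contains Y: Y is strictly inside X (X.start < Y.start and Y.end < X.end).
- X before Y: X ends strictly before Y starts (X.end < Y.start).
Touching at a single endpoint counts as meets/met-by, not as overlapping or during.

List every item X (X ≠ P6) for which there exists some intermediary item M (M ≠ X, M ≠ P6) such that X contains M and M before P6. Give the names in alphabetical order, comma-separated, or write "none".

none

Target P6 = [October 26, October 27].
Intermediaries M with M before P6: P1, P3, P4, P5.
Via P1 — items with X contains P1: none.
Via P3 — items with X contains P3: none.
Via P4 — items with X contains P4: none.
Via P5 — items with X contains P5: none.
Union: none.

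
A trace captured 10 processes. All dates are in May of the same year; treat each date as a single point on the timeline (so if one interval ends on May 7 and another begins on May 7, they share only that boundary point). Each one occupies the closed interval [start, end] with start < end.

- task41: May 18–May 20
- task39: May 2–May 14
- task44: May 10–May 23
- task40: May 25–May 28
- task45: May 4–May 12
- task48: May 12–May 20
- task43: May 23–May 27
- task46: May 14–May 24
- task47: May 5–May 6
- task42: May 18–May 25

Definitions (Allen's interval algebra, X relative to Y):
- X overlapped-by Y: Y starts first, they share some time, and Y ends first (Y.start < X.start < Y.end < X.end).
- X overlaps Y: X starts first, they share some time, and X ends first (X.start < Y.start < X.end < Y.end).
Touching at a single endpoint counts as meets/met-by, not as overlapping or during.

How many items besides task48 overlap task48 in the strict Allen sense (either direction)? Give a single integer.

Target task48 = [May 12, May 20].
task39 [May 2, May 14] → overlaps → counts.
task40 [May 25, May 28] → after → no.
task41 [May 18, May 20] → finishes → no.
task42 [May 18, May 25] → overlapped-by → counts.
task43 [May 23, May 27] → after → no.
task44 [May 10, May 23] → contains → no.
task45 [May 4, May 12] → meets → no.
task46 [May 14, May 24] → overlapped-by → counts.
task47 [May 5, May 6] → before → no.
Total: 3.

3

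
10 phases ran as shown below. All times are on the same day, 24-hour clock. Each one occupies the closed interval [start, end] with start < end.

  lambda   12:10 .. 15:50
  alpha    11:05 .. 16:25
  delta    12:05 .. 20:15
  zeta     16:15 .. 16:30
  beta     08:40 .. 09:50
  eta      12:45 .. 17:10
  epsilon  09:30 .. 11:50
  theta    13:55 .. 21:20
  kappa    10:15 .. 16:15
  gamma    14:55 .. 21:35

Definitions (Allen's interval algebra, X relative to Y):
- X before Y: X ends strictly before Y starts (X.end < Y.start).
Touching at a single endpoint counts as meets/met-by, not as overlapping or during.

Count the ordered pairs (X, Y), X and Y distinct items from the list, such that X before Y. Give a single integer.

Checking all 90 ordered pairs for relation 'before'; matching pairs in alphabetical order:
(beta, alpha): beta before alpha ✓
(beta, delta): beta before delta ✓
(beta, eta): beta before eta ✓
(beta, gamma): beta before gamma ✓
(beta, kappa): beta before kappa ✓
(beta, lambda): beta before lambda ✓
(beta, theta): beta before theta ✓
(beta, zeta): beta before zeta ✓
(epsilon, delta): epsilon before delta ✓
(epsilon, eta): epsilon before eta ✓
(epsilon, gamma): epsilon before gamma ✓
(epsilon, lambda): epsilon before lambda ✓
(epsilon, theta): epsilon before theta ✓
(epsilon, zeta): epsilon before zeta ✓
(lambda, zeta): lambda before zeta ✓
Count: 15.

15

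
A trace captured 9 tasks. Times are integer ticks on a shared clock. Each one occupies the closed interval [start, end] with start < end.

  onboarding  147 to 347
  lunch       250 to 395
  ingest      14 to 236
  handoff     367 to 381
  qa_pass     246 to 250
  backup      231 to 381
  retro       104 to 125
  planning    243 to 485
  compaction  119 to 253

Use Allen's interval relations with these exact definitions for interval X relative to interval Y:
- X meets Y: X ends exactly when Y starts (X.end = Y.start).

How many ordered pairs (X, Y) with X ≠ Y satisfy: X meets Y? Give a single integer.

1

Checking all 72 ordered pairs for relation 'meets'; matching pairs in alphabetical order:
(qa_pass, lunch): qa_pass meets lunch ✓
Count: 1.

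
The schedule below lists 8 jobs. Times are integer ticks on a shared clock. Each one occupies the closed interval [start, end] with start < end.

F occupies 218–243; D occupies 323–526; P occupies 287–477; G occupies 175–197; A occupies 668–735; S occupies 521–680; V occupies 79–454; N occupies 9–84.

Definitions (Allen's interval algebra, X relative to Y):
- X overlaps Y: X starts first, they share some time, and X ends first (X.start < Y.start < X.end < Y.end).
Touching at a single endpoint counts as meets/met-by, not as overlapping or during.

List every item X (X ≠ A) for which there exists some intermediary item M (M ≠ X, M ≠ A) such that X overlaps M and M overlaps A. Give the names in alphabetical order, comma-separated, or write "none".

Target A = [668, 735].
Intermediaries M with M overlaps A: S.
Via S — items with X overlaps S: D.
Union: D.

D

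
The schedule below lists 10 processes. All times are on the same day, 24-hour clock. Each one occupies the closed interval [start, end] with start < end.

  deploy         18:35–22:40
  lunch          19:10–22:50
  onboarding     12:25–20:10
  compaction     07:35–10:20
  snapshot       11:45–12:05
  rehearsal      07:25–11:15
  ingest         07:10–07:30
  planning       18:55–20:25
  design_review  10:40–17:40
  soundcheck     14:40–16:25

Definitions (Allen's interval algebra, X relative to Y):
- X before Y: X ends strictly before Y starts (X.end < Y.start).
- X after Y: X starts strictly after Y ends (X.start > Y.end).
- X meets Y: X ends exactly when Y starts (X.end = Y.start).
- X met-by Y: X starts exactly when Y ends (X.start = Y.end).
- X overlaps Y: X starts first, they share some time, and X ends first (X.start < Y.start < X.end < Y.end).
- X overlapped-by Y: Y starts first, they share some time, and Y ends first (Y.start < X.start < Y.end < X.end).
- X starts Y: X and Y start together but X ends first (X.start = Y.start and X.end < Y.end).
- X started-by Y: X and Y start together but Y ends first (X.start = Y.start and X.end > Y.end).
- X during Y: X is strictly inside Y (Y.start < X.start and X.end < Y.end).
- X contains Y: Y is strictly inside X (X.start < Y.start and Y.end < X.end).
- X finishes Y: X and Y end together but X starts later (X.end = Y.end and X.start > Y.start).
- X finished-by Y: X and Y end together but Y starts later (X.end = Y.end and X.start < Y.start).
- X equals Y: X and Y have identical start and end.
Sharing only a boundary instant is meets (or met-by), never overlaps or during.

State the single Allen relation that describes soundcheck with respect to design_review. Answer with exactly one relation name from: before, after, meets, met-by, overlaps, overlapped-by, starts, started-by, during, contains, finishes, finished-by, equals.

soundcheck = [14:40, 16:25]; design_review = [10:40, 17:40].
Compare endpoints: soundcheck.start > design_review.start, soundcheck.start < design_review.end, soundcheck.end > design_review.start, soundcheck.end < design_review.end.
That pattern is 'during'.

during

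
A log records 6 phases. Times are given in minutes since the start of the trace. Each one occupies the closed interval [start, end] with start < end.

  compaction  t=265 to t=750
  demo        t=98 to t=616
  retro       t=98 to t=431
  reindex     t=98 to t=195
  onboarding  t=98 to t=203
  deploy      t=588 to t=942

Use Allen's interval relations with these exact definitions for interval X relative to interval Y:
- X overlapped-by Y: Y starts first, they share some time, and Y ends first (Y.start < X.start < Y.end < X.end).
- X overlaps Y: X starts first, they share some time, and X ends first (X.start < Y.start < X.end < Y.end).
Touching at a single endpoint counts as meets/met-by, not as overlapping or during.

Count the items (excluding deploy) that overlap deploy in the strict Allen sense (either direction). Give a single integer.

Target deploy = [t=588, t=942].
compaction [t=265, t=750] → overlaps → counts.
demo [t=98, t=616] → overlaps → counts.
onboarding [t=98, t=203] → before → no.
reindex [t=98, t=195] → before → no.
retro [t=98, t=431] → before → no.
Total: 2.

2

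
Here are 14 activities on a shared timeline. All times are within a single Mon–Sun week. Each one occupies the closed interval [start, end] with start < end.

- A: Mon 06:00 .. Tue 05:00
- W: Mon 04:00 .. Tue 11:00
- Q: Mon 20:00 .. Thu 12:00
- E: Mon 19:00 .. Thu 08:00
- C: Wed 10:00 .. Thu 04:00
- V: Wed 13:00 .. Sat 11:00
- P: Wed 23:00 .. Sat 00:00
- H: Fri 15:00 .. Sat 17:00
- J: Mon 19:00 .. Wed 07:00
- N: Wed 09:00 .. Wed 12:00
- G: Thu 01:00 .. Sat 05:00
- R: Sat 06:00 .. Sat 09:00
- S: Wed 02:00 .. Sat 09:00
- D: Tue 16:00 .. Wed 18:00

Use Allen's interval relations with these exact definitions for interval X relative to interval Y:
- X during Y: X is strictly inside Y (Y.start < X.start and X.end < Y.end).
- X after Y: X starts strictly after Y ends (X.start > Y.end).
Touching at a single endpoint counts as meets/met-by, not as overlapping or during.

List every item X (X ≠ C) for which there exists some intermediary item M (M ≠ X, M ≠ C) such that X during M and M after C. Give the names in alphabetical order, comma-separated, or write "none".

Target C = [Wed 10:00, Thu 04:00].
Intermediaries M with M after C: H, R.
Via H — items with X during H: R.
Via R — items with X during R: none.
Union: R.

R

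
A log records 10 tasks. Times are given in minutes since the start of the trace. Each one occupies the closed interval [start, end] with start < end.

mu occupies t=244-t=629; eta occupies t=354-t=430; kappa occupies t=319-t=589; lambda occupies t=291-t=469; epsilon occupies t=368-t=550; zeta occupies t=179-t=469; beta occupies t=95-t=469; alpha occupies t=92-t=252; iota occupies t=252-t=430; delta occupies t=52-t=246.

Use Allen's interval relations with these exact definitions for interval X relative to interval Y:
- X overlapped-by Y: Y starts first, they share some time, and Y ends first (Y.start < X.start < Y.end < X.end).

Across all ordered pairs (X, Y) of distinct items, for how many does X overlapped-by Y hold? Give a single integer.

Checking all 90 ordered pairs for relation 'overlapped-by'; matching pairs in alphabetical order:
(alpha, delta): alpha overlapped-by delta ✓
(beta, alpha): beta overlapped-by alpha ✓
(beta, delta): beta overlapped-by delta ✓
(epsilon, beta): epsilon overlapped-by beta ✓
(epsilon, eta): epsilon overlapped-by eta ✓
(epsilon, iota): epsilon overlapped-by iota ✓
(epsilon, lambda): epsilon overlapped-by lambda ✓
(epsilon, zeta): epsilon overlapped-by zeta ✓
(kappa, beta): kappa overlapped-by beta ✓
(kappa, iota): kappa overlapped-by iota ✓
(kappa, lambda): kappa overlapped-by lambda ✓
(kappa, zeta): kappa overlapped-by zeta ✓
(lambda, iota): lambda overlapped-by iota ✓
(mu, alpha): mu overlapped-by alpha ✓
(mu, beta): mu overlapped-by beta ✓
(mu, delta): mu overlapped-by delta ✓
(mu, zeta): mu overlapped-by zeta ✓
(zeta, alpha): zeta overlapped-by alpha ✓
(zeta, delta): zeta overlapped-by delta ✓
Count: 19.

19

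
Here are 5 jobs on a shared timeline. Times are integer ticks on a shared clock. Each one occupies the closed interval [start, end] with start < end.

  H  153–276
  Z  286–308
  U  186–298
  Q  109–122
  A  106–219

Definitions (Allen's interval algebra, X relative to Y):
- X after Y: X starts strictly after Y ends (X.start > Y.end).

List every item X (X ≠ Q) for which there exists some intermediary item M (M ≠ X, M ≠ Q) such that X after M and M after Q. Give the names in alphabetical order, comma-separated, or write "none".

Target Q = [109, 122].
Intermediaries M with M after Q: H, U, Z.
Via H — items with X after H: Z.
Via U — items with X after U: none.
Via Z — items with X after Z: none.
Union: Z.

Z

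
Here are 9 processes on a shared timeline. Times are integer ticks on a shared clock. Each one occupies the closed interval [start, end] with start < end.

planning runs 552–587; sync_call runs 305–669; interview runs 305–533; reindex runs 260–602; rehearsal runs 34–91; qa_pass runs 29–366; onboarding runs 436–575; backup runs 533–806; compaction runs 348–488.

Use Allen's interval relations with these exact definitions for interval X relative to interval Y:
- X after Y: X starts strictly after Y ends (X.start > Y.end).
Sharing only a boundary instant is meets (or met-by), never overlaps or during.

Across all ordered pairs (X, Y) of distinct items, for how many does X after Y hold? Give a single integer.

Checking all 72 ordered pairs for relation 'after'; matching pairs in alphabetical order:
(backup, compaction): backup after compaction ✓
(backup, qa_pass): backup after qa_pass ✓
(backup, rehearsal): backup after rehearsal ✓
(compaction, rehearsal): compaction after rehearsal ✓
(interview, rehearsal): interview after rehearsal ✓
(onboarding, qa_pass): onboarding after qa_pass ✓
(onboarding, rehearsal): onboarding after rehearsal ✓
(planning, compaction): planning after compaction ✓
(planning, interview): planning after interview ✓
(planning, qa_pass): planning after qa_pass ✓
(planning, rehearsal): planning after rehearsal ✓
(reindex, rehearsal): reindex after rehearsal ✓
(sync_call, rehearsal): sync_call after rehearsal ✓
Count: 13.

13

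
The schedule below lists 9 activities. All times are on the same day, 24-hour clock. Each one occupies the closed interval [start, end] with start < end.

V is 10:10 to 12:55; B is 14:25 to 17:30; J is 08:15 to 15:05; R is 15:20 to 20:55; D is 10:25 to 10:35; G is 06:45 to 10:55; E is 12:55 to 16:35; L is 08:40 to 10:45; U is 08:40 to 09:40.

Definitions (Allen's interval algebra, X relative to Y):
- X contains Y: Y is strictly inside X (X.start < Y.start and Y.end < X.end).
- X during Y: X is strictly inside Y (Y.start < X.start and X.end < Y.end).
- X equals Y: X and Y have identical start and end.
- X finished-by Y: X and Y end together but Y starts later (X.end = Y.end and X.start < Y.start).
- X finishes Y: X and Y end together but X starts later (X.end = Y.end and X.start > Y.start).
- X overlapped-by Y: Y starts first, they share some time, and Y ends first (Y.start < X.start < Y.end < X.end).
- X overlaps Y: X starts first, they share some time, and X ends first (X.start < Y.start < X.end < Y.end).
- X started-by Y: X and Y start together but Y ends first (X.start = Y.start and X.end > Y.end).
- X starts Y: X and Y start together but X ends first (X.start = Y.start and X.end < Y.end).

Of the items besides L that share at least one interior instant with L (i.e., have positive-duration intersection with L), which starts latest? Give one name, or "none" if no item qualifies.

D

Target L = [08:40, 10:45].
B [14:25, 17:30] → after → excluded.
D [10:25, 10:35] → during → candidate.
E [12:55, 16:35] → after → excluded.
G [06:45, 10:55] → contains → candidate.
J [08:15, 15:05] → contains → candidate.
R [15:20, 20:55] → after → excluded.
U [08:40, 09:40] → starts → candidate.
V [10:10, 12:55] → overlapped-by → candidate.
Among candidates, latest start is 10:25 → D.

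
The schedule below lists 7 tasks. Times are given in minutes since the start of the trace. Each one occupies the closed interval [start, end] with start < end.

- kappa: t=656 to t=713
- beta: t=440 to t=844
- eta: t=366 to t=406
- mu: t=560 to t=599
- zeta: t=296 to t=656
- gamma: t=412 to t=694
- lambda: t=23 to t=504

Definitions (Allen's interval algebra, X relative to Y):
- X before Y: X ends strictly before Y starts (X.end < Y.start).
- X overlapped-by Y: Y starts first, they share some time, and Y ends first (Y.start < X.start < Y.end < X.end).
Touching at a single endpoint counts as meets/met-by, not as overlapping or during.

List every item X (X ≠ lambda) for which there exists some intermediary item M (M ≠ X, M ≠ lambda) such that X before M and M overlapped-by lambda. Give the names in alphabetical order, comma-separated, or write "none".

Target lambda = [t=23, t=504].
Intermediaries M with M overlapped-by lambda: beta, gamma, zeta.
Via beta — items with X before beta: eta.
Via gamma — items with X before gamma: eta.
Via zeta — items with X before zeta: none.
Union: eta.

eta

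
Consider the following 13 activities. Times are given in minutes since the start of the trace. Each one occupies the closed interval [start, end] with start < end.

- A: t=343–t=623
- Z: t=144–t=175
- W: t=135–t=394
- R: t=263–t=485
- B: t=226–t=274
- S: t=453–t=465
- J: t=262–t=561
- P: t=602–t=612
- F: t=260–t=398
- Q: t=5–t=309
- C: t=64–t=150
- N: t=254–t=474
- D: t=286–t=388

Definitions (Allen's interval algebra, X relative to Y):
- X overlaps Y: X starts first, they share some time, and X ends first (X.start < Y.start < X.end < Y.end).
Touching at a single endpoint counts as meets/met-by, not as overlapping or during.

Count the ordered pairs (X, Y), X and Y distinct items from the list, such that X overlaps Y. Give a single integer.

Checking all 156 ordered pairs for relation 'overlaps'; matching pairs in alphabetical order:
(B, F): B overlaps F ✓
(B, J): B overlaps J ✓
(B, N): B overlaps N ✓
(B, R): B overlaps R ✓
(C, W): C overlaps W ✓
(C, Z): C overlaps Z ✓
(D, A): D overlaps A ✓
(F, A): F overlaps A ✓
(F, J): F overlaps J ✓
(F, R): F overlaps R ✓
(J, A): J overlaps A ✓
(N, A): N overlaps A ✓
(N, J): N overlaps J ✓
(N, R): N overlaps R ✓
(Q, D): Q overlaps D ✓
(Q, F): Q overlaps F ✓
(Q, J): Q overlaps J ✓
(Q, N): Q overlaps N ✓
(Q, R): Q overlaps R ✓
(Q, W): Q overlaps W ✓
(R, A): R overlaps A ✓
(W, A): W overlaps A ✓
(W, F): W overlaps F ✓
(W, J): W overlaps J ✓
... plus 2 further pairs not listed.
Count: 26.

26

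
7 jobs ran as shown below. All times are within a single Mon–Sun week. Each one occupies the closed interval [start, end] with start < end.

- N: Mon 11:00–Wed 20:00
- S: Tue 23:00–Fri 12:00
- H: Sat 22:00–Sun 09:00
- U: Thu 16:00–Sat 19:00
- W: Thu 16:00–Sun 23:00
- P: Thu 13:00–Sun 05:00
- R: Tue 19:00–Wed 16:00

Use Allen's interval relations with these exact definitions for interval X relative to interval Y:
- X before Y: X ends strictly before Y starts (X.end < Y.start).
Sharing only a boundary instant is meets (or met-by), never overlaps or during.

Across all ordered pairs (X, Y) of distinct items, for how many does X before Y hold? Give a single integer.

10

Checking all 42 ordered pairs for relation 'before'; matching pairs in alphabetical order:
(N, H): N before H ✓
(N, P): N before P ✓
(N, U): N before U ✓
(N, W): N before W ✓
(R, H): R before H ✓
(R, P): R before P ✓
(R, U): R before U ✓
(R, W): R before W ✓
(S, H): S before H ✓
(U, H): U before H ✓
Count: 10.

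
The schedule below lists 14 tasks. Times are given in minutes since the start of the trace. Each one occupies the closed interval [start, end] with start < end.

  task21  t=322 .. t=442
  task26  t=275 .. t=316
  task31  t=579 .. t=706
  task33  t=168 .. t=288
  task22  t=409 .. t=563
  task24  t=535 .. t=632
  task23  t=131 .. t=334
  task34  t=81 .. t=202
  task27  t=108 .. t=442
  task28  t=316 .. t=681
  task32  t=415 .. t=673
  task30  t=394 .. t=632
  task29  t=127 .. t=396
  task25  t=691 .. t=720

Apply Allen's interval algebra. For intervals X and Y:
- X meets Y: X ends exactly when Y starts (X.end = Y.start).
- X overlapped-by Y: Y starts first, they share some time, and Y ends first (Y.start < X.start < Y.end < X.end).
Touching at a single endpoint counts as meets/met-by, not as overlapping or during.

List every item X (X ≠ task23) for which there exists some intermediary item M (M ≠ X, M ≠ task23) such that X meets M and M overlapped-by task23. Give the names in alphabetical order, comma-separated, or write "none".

task26

Target task23 = [t=131, t=334].
Intermediaries M with M overlapped-by task23: task21, task28.
Via task21 — items with X meets task21: none.
Via task28 — items with X meets task28: task26.
Union: task26.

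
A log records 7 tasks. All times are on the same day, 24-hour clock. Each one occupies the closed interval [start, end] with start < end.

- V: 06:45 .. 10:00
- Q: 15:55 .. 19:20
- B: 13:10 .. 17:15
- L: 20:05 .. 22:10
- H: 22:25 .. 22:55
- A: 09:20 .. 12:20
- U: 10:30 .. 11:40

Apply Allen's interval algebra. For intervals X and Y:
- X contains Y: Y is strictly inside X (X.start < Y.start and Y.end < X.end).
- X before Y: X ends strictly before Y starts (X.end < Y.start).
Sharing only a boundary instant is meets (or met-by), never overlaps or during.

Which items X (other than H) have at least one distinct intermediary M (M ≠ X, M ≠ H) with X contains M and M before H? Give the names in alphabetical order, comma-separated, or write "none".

A

Target H = [22:25, 22:55].
Intermediaries M with M before H: A, B, L, Q, U, V.
Via A — items with X contains A: none.
Via B — items with X contains B: none.
Via L — items with X contains L: none.
Via Q — items with X contains Q: none.
Via U — items with X contains U: A.
Via V — items with X contains V: none.
Union: A.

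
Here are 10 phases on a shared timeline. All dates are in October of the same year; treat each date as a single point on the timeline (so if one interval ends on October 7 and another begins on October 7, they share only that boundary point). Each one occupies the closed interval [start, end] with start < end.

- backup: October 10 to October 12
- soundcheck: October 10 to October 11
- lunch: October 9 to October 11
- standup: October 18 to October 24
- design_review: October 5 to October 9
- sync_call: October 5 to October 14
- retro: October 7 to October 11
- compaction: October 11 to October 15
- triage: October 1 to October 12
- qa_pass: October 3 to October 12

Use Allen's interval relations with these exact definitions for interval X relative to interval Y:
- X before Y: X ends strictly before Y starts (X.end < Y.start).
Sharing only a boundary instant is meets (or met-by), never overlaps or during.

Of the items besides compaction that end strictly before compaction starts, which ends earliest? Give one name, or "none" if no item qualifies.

Target compaction = [October 11, October 15].
backup [October 10, October 12] → overlaps → excluded.
design_review [October 5, October 9] → before → candidate.
lunch [October 9, October 11] → meets → excluded.
qa_pass [October 3, October 12] → overlaps → excluded.
retro [October 7, October 11] → meets → excluded.
soundcheck [October 10, October 11] → meets → excluded.
standup [October 18, October 24] → after → excluded.
sync_call [October 5, October 14] → overlaps → excluded.
triage [October 1, October 12] → overlaps → excluded.
Among candidates, earliest end is October 9 → design_review.

design_review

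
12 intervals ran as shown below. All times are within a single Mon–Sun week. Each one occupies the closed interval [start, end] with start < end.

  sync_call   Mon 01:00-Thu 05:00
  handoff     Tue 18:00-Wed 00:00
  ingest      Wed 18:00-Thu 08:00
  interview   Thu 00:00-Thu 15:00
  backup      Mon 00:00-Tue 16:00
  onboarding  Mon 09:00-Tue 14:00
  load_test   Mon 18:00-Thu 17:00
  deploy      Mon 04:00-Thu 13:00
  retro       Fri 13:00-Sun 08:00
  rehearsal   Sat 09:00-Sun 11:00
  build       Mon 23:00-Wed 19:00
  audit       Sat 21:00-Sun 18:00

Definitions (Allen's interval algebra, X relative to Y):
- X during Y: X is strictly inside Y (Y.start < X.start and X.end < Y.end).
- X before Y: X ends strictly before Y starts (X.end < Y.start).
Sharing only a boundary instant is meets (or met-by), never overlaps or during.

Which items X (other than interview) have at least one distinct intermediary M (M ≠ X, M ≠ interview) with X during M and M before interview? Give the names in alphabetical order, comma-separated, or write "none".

Target interview = [Thu 00:00, Thu 15:00].
Intermediaries M with M before interview: backup, build, handoff, onboarding.
Via backup — items with X during backup: onboarding.
Via build — items with X during build: handoff.
Via handoff — items with X during handoff: none.
Via onboarding — items with X during onboarding: none.
Union: handoff, onboarding.

handoff, onboarding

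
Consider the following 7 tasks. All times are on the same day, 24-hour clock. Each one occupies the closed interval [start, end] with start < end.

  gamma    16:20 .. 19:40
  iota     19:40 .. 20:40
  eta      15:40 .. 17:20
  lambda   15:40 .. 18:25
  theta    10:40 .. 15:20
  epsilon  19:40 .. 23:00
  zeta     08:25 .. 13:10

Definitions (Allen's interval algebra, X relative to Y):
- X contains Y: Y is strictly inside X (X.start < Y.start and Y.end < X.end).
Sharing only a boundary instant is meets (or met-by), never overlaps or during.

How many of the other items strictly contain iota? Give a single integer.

0

Target iota = [19:40, 20:40].
epsilon [19:40, 23:00] → started-by → no.
eta [15:40, 17:20] → before → no.
gamma [16:20, 19:40] → meets → no.
lambda [15:40, 18:25] → before → no.
theta [10:40, 15:20] → before → no.
zeta [08:25, 13:10] → before → no.
Total: 0.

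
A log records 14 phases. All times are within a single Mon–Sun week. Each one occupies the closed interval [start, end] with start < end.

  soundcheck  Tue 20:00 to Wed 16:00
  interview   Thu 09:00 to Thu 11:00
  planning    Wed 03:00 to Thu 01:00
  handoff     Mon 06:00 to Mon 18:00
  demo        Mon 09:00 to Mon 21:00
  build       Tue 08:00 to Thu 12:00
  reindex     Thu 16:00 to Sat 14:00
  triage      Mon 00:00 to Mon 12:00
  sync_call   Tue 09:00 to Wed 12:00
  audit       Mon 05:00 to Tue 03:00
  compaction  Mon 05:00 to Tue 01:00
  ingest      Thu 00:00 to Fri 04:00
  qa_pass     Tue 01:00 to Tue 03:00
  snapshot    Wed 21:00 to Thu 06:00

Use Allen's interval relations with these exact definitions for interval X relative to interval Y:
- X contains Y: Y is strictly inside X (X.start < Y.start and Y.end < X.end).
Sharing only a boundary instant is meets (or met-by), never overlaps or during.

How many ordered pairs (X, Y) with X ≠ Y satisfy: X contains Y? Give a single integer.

10

Checking all 182 ordered pairs for relation 'contains'; matching pairs in alphabetical order:
(audit, demo): audit contains demo ✓
(audit, handoff): audit contains handoff ✓
(build, interview): build contains interview ✓
(build, planning): build contains planning ✓
(build, snapshot): build contains snapshot ✓
(build, soundcheck): build contains soundcheck ✓
(build, sync_call): build contains sync_call ✓
(compaction, demo): compaction contains demo ✓
(compaction, handoff): compaction contains handoff ✓
(ingest, interview): ingest contains interview ✓
Count: 10.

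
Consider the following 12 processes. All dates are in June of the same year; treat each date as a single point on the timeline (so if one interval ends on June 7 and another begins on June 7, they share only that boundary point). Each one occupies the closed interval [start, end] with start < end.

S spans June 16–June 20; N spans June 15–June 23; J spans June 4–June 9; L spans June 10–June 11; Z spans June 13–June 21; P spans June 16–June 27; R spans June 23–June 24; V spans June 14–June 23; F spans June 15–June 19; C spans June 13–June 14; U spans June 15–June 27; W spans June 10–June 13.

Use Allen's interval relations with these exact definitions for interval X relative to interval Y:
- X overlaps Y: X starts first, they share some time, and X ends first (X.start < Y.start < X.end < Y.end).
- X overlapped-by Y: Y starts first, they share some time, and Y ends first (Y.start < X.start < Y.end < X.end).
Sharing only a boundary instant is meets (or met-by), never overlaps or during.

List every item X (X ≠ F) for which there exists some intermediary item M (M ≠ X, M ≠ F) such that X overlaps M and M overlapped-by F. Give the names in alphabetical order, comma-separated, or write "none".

N, V, Z

Target F = [June 15, June 19].
Intermediaries M with M overlapped-by F: P, S.
Via P — items with X overlaps P: N, V, Z.
Via S — items with X overlaps S: none.
Union: N, V, Z.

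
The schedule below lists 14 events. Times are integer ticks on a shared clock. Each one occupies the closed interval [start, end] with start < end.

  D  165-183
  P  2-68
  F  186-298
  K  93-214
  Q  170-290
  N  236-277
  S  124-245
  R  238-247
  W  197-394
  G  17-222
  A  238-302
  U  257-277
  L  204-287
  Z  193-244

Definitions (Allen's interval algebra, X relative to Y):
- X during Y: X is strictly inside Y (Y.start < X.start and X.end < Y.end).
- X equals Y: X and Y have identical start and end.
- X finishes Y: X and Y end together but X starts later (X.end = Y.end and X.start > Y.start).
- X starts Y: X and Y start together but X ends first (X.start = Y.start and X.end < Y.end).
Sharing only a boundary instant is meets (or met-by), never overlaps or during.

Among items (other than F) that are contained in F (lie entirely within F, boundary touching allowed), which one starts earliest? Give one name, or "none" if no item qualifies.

Target F = [186, 298].
A [238, 302] → overlapped-by → excluded.
D [165, 183] → before → excluded.
G [17, 222] → overlaps → excluded.
K [93, 214] → overlaps → excluded.
L [204, 287] → during → candidate.
N [236, 277] → during → candidate.
P [2, 68] → before → excluded.
Q [170, 290] → overlaps → excluded.
R [238, 247] → during → candidate.
S [124, 245] → overlaps → excluded.
U [257, 277] → during → candidate.
W [197, 394] → overlapped-by → excluded.
Z [193, 244] → during → candidate.
Among candidates, earliest start is 193 → Z.

Z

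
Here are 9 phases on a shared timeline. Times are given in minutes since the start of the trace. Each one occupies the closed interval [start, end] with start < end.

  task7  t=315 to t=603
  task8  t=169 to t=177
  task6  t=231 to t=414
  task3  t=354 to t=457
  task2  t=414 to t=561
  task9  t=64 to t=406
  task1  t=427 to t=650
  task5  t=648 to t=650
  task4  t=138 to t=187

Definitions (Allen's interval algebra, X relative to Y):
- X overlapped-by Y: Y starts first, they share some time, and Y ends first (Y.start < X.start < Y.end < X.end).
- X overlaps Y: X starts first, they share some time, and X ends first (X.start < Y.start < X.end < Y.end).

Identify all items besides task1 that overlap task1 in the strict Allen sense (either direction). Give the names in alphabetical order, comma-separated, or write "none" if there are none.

task2, task3, task7

Target task1 = [t=427, t=650].
task2 [t=414, t=561] → overlaps → yes.
task3 [t=354, t=457] → overlaps → yes.
task4 [t=138, t=187] → before → no.
task5 [t=648, t=650] → finishes → no.
task6 [t=231, t=414] → before → no.
task7 [t=315, t=603] → overlaps → yes.
task8 [t=169, t=177] → before → no.
task9 [t=64, t=406] → before → no.
Result: task2, task3, task7.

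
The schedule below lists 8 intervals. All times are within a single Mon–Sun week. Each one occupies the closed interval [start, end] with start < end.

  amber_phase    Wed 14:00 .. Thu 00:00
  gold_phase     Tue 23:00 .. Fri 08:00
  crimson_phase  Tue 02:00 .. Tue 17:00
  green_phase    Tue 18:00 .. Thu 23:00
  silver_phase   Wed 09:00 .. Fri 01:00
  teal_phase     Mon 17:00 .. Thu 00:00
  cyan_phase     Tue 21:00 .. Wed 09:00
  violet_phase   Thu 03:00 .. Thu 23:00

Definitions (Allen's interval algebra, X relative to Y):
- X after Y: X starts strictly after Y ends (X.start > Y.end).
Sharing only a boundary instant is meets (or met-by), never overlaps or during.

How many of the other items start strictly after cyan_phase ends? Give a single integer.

Target cyan_phase = [Tue 21:00, Wed 09:00].
amber_phase [Wed 14:00, Thu 00:00] → after → counts.
crimson_phase [Tue 02:00, Tue 17:00] → before → no.
gold_phase [Tue 23:00, Fri 08:00] → overlapped-by → no.
green_phase [Tue 18:00, Thu 23:00] → contains → no.
silver_phase [Wed 09:00, Fri 01:00] → met-by → no.
teal_phase [Mon 17:00, Thu 00:00] → contains → no.
violet_phase [Thu 03:00, Thu 23:00] → after → counts.
Total: 2.

2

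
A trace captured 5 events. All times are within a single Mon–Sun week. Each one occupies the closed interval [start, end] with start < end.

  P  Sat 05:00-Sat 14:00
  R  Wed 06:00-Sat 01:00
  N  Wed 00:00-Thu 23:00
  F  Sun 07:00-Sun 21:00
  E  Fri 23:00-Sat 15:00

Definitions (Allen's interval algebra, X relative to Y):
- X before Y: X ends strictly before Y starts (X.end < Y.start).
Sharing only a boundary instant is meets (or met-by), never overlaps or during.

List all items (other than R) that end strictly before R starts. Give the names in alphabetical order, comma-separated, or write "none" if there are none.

none

Target R = [Wed 06:00, Sat 01:00].
E [Fri 23:00, Sat 15:00] → overlapped-by → no.
F [Sun 07:00, Sun 21:00] → after → no.
N [Wed 00:00, Thu 23:00] → overlaps → no.
P [Sat 05:00, Sat 14:00] → after → no.
Result: none.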